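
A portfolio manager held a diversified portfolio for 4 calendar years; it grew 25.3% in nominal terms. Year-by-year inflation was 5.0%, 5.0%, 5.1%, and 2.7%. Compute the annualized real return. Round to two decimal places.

1.30%

Cumulative inflation factor: 1.050 × 1.050 × 1.051 × 1.027 ≈ 1.19001.
Nominal growth factor: 1.25300. Real growth factor = 1.25300 / 1.19001 ≈ 1.05293.
Annualized: 1.05293^(1/4) − 1 ≈ 0.01298.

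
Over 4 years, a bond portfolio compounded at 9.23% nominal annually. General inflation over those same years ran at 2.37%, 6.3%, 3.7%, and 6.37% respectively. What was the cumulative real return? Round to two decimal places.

Cumulative inflation factor: 1.0237 × 1.063 × 1.037 × 1.0637 ≈ 1.20034.
Nominal growth factor: 1.42353. Real growth factor = 1.42353 / 1.20034 ≈ 1.18594.
Total real return ≈ 18.5943%.

18.59%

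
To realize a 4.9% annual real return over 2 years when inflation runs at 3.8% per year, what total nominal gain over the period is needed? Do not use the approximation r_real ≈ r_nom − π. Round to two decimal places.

18.56%

Required annual nominal rate: (1+4.9%)(1+3.8%) − 1 = 8.8862%.
Cumulative over 2 years: (1 + 0.088862)^2 − 1 ≈ 0.18562.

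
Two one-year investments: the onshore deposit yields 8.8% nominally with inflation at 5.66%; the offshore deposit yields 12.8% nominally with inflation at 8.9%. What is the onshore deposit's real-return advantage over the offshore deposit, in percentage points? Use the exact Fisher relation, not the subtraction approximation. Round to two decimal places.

The onshore deposit real return: 1.088/1.0566 − 1 = 2.972%.
The offshore deposit real return: 1.128/1.089 − 1 = 3.581%.
Difference: 2.972 − 3.581 = -0.609 pp.

-0.61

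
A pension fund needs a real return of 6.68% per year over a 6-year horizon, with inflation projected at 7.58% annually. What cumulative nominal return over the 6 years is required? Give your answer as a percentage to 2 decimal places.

Required annual nominal rate: (1+6.68%)(1+7.58%) − 1 = 14.766344%.
Cumulative over 6 years: (1 + 0.14766344)^6 − 1 ≈ 1.28501.

128.50%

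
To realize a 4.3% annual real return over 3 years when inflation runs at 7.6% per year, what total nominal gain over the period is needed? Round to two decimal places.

Required annual nominal rate: (1+4.3%)(1+7.6%) − 1 = 12.2268%.
Cumulative over 3 years: (1 + 0.122268)^3 − 1 ≈ 0.41348.

41.35%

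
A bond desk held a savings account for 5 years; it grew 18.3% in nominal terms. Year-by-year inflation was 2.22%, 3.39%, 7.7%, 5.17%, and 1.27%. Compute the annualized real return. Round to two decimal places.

-0.49%

Cumulative inflation factor: 1.0222 × 1.0339 × 1.077 × 1.0517 × 1.0127 ≈ 1.21228.
Nominal growth factor: 1.18300. Real growth factor = 1.18300 / 1.21228 ≈ 0.97585.
Annualized: 0.97585^(1/5) − 1 ≈ -0.00488.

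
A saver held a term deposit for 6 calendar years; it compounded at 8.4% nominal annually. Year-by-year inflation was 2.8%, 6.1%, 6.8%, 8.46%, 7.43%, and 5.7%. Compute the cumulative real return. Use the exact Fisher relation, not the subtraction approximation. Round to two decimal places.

Cumulative inflation factor: 1.028 × 1.061 × 1.068 × 1.0846 × 1.0743 × 1.057 ≈ 1.43466.
Nominal growth factor: 1.62247. Real growth factor = 1.62247 / 1.43466 ≈ 1.13090.
Total real return ≈ 13.0904%.

13.09%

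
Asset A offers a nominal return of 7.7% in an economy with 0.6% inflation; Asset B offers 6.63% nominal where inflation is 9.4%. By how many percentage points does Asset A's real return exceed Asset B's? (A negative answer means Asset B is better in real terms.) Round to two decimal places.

Asset A real return: 1.077/1.006 − 1 = 7.058%.
Asset B real return: 1.0663/1.094 − 1 = -2.532%.
Difference: 7.058 − (-2.532) = 9.590 pp.

9.59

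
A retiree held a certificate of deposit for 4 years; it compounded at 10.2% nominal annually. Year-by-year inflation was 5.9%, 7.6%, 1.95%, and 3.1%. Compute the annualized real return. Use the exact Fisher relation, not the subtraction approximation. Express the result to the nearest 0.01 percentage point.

Cumulative inflation factor: 1.059 × 1.076 × 1.0195 × 1.031 ≈ 1.19772.
Nominal growth factor: 1.47478. Real growth factor = 1.47478 / 1.19772 ≈ 1.23132.
Annualized: 1.23132^(1/4) − 1 ≈ 0.05340.

5.34%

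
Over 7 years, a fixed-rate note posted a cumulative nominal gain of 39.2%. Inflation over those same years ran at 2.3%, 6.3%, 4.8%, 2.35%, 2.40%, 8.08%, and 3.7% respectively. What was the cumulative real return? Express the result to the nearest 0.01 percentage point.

Cumulative inflation factor: 1.023 × 1.063 × 1.048 × 1.0235 × 1.0240 × 1.0808 × 1.037 ≈ 1.33870.
Nominal growth factor: 1.39200. Real growth factor = 1.39200 / 1.33870 ≈ 1.03982.
Total real return ≈ 3.9818%.

3.98%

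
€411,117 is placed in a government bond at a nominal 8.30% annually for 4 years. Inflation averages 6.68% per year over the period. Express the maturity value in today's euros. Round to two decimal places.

€436,663.84

Nominal value at maturity: €411,117 × (1 + 8.30%)^4 ≈ €565,560.75.
Price-level factor over 4 years: (1 + 6.68%)^4 ≈ 1.2951856621.
The maturity value deflated by that factor is the answer in today's purchasing power.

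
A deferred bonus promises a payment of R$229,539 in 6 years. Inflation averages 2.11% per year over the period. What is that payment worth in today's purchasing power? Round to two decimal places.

R$202,510.17

Price-level factor over 6 years: (1 + 2.11%)^6 ≈ 1.1334690270.
Purchasing power today: R$229,539 divided by that factor.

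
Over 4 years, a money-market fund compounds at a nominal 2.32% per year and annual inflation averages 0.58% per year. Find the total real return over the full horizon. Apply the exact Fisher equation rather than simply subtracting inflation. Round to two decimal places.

The annual real rate is (1+2.32%)/(1+0.58%) − 1 = 1.7300%.
Compounded over 4 years: (1 + 0.017300)^4 − 1 ≈ 0.07102.

7.10%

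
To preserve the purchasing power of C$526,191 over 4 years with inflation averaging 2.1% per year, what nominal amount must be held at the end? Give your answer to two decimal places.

Cumulative price-level factor: (1+2.1%)^4 ≈ 1.0866832385.
The nominal amount required is C$526,191 scaled up by that factor.

C$571,802.94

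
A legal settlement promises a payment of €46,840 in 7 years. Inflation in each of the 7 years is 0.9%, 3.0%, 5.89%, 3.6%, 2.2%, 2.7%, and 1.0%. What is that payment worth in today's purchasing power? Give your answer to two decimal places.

Price-level factor over 7 years: 1.009 × 1.030 × 1.0589 × 1.036 × 1.022 × 1.027 × 1.010 ≈ 1.2086089552.
Purchasing power today: €46,840 divided by that factor.

€38,755.30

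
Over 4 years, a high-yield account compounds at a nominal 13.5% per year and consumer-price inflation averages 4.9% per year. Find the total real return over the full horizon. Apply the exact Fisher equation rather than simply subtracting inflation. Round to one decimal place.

The annual real rate is (1+13.5%)/(1+4.9%) − 1 = 8.1983%.
Compounded over 4 years: (1 + 0.081983)^4 − 1 ≈ 0.37051.

37.1%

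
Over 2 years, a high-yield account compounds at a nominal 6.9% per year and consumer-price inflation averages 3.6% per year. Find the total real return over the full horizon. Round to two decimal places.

The annual real rate is (1+6.9%)/(1+3.6%) − 1 = 3.1853%.
Compounded over 2 years: (1 + 0.031853)^2 − 1 ≈ 0.06472.

6.47%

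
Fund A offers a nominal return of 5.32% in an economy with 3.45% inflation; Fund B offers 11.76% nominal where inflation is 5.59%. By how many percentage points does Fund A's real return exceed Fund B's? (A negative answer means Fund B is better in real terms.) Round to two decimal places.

-4.04

Fund A real return: 1.0532/1.0345 − 1 = 1.808%.
Fund B real return: 1.1176/1.0559 − 1 = 5.843%.
Difference: 1.808 − 5.843 = -4.035 pp.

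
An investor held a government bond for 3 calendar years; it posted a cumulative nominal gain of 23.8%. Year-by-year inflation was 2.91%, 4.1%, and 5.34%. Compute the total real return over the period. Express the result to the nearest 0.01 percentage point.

9.70%

Cumulative inflation factor: 1.0291 × 1.041 × 1.0534 ≈ 1.12850.
Nominal growth factor: 1.23800. Real growth factor = 1.23800 / 1.12850 ≈ 1.09703.
Total real return ≈ 9.7031%.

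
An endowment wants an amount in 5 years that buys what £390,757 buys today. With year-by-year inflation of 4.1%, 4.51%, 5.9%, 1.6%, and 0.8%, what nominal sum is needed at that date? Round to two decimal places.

£461,068.60

Cumulative price-level factor: 1.041 × 1.0451 × 1.059 × 1.016 × 1.008 ≈ 1.1799368849.
The nominal amount required is £390,757 scaled up by that factor.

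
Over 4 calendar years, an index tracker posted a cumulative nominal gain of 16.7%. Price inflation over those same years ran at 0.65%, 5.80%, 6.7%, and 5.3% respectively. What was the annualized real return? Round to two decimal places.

-0.62%

Cumulative inflation factor: 1.0065 × 1.0580 × 1.067 × 1.053 ≈ 1.19644.
Nominal growth factor: 1.16700. Real growth factor = 1.16700 / 1.19644 ≈ 0.97539.
Annualized: 0.97539^(1/4) − 1 ≈ -0.00621.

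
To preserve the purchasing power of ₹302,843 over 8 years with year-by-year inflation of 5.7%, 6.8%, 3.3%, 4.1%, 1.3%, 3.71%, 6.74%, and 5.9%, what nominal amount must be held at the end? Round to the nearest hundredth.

Cumulative price-level factor: 1.057 × 1.068 × 1.033 × 1.041 × 1.013 × 1.0371 × 1.0674 × 1.059 ≈ 1.4416191053.
The nominal amount required is ₹302,843 scaled up by that factor.

₹436,584.25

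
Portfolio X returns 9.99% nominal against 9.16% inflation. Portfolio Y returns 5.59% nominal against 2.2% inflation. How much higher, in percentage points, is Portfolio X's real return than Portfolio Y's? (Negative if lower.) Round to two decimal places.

-2.56

Portfolio X real return: 1.0999/1.0916 − 1 = 0.760%.
Portfolio Y real return: 1.0559/1.022 − 1 = 3.317%.
Difference: 0.760 − 3.317 = -2.557 pp.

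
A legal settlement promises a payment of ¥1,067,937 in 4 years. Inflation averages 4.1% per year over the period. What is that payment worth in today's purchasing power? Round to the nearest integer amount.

Price-level factor over 4 years: (1 + 4.1%)^4 ≈ 1.1743645098.
Purchasing power today: ¥1,067,937 divided by that factor.

¥909,374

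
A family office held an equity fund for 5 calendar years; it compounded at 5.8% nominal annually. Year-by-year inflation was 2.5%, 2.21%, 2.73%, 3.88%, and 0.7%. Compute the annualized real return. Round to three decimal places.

Cumulative inflation factor: 1.025 × 1.0221 × 1.0273 × 1.0388 × 1.007 ≈ 1.12584.
Nominal growth factor: 1.32565. Real growth factor = 1.32565 / 1.12584 ≈ 1.17748.
Annualized: 1.17748^(1/5) − 1 ≈ 0.03321.

3.321%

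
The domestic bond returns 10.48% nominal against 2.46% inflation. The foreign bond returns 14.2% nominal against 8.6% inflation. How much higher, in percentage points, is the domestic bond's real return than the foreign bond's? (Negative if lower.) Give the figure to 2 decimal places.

The domestic bond real return: 1.1048/1.0246 − 1 = 7.827%.
The foreign bond real return: 1.142/1.086 − 1 = 5.157%.
Difference: 7.827 − 5.157 = 2.670 pp.

2.67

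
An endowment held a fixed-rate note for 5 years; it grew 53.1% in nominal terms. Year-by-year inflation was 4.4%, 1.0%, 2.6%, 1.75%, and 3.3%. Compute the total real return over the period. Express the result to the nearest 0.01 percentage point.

34.64%

Cumulative inflation factor: 1.044 × 1.010 × 1.026 × 1.0175 × 1.033 ≈ 1.13711.
Nominal growth factor: 1.53100. Real growth factor = 1.53100 / 1.13711 ≈ 1.34639.
Total real return ≈ 34.6391%.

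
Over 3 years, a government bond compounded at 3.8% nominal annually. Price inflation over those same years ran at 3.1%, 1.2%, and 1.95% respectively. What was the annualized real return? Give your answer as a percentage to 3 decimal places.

1.685%

Cumulative inflation factor: 1.031 × 1.012 × 1.0195 ≈ 1.06372.
Nominal growth factor: 1.11839. Real growth factor = 1.11839 / 1.06372 ≈ 1.05139.
Annualized: 1.05139^(1/3) − 1 ≈ 0.01685.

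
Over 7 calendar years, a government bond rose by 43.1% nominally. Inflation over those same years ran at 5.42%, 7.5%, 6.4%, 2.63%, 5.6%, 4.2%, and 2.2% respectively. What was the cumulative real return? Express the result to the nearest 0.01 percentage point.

Cumulative inflation factor: 1.0542 × 1.075 × 1.064 × 1.0263 × 1.056 × 1.042 × 1.022 ≈ 1.39165.
Nominal growth factor: 1.43100. Real growth factor = 1.43100 / 1.39165 ≈ 1.02828.
Total real return ≈ 2.8276%.

2.83%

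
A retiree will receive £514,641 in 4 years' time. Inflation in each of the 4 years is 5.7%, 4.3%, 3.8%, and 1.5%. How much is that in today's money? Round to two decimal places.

£443,079.53

Price-level factor over 4 years: 1.057 × 1.043 × 1.038 × 1.015 ≈ 1.1615093001.
Purchasing power today: £514,641 divided by that factor.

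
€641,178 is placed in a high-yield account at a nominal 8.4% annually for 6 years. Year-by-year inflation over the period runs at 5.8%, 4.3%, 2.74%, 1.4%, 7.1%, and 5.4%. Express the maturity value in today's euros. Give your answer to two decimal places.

€801,635.11

Nominal value at maturity: €641,178 × (1 + 8.4%)^6 ≈ €1,040,289.72.
Price-level factor over 6 years: 1.058 × 1.043 × 1.0274 × 1.014 × 1.071 × 1.054 ≈ 1.2977097698.
Dividing the nominal maturity value by the price-level factor gives the value in today's money.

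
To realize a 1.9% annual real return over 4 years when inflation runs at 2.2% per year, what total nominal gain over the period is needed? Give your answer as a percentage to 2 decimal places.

Required annual nominal rate: (1+1.9%)(1+2.2%) − 1 = 4.1418%.
Cumulative over 4 years: (1 + 0.041418)^4 − 1 ≈ 0.17625.

17.63%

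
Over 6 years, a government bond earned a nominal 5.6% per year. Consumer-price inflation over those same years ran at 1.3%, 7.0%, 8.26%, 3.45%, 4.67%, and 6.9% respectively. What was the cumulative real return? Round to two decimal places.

Cumulative inflation factor: 1.013 × 1.070 × 1.0826 × 1.0345 × 1.0467 × 1.069 ≈ 1.35829.
Nominal growth factor: 1.38670. Real growth factor = 1.38670 / 1.35829 ≈ 1.02092.
Total real return ≈ 2.0920%.

2.09%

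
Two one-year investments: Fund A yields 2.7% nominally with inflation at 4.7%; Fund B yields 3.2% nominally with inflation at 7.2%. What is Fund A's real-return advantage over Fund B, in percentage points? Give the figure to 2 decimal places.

1.82

Fund A real return: 1.027/1.047 − 1 = -1.910%.
Fund B real return: 1.032/1.072 − 1 = -3.731%.
Difference: -1.910 − (-3.731) = 1.821 pp.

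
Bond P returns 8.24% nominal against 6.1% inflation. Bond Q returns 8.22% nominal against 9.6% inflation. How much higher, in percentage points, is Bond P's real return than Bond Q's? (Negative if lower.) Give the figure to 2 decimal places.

3.28

Bond P real return: 1.0824/1.061 − 1 = 2.017%.
Bond Q real return: 1.0822/1.096 − 1 = -1.259%.
Difference: 2.017 − (-1.259) = 3.276 pp.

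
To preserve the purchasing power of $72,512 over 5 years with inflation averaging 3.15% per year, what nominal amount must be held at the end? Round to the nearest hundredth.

Cumulative price-level factor: (1+3.15%)^5 ≈ 1.1677400126.
Multiplying $72,512 by the price-level factor gives the future nominal sum.

$84,675.16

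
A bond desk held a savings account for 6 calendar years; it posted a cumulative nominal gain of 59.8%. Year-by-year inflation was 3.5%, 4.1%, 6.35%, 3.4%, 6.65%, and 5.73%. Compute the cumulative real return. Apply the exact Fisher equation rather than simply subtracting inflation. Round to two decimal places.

19.61%

Cumulative inflation factor: 1.035 × 1.041 × 1.0635 × 1.034 × 1.0665 × 1.0573 ≈ 1.33601.
Nominal growth factor: 1.59800. Real growth factor = 1.59800 / 1.33601 ≈ 1.19610.
Total real return ≈ 19.6103%.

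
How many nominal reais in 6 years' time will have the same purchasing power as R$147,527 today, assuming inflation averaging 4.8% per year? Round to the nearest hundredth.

Cumulative price-level factor: (1+4.8%)^6 ≈ 1.3248530073.
The nominal amount required is R$147,527 scaled up by that factor.

R$195,451.59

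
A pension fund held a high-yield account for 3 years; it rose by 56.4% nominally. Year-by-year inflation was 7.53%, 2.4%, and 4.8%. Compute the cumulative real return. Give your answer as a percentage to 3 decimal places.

Cumulative inflation factor: 1.0753 × 1.024 × 1.048 ≈ 1.15396.
Nominal growth factor: 1.56400. Real growth factor = 1.56400 / 1.15396 ≈ 1.35533.
Total real return ≈ 35.5333%.

35.533%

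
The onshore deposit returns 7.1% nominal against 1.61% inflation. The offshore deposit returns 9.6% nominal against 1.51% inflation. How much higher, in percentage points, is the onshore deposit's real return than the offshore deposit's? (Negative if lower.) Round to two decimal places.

-2.57

The onshore deposit real return: 1.071/1.0161 − 1 = 5.403%.
The offshore deposit real return: 1.096/1.0151 − 1 = 7.970%.
Difference: 5.403 − 7.970 = -2.567 pp.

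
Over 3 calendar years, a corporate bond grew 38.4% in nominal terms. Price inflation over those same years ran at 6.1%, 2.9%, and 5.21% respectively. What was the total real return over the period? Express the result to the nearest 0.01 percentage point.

20.49%

Cumulative inflation factor: 1.061 × 1.029 × 1.0521 ≈ 1.14865.
Nominal growth factor: 1.38400. Real growth factor = 1.38400 / 1.14865 ≈ 1.20489.
Total real return ≈ 20.4893%.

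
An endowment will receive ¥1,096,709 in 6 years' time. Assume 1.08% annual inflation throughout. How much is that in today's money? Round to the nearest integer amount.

Price-level factor over 6 years: (1 + 1.08%)^6 ≈ 1.0665749992.
Purchasing power today: ¥1,096,709 divided by that factor.

¥1,028,253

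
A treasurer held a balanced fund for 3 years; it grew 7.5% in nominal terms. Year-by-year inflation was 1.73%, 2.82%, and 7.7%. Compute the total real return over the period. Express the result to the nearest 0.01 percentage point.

-4.57%

Cumulative inflation factor: 1.0173 × 1.0282 × 1.077 ≈ 1.12653.
Nominal growth factor: 1.07500. Real growth factor = 1.07500 / 1.12653 ≈ 0.95426.
Total real return ≈ -4.5741%.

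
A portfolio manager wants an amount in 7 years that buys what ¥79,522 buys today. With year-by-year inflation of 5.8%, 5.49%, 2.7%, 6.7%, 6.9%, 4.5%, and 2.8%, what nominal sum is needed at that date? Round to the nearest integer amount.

¥111,688

Cumulative price-level factor: 1.058 × 1.0549 × 1.027 × 1.067 × 1.069 × 1.045 × 1.028 ≈ 1.4044909120.
Multiplying ¥79,522 by the price-level factor gives the future nominal sum.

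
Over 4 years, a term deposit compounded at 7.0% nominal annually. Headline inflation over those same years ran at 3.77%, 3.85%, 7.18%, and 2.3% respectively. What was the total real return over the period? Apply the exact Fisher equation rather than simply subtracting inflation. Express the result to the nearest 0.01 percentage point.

10.93%

Cumulative inflation factor: 1.0377 × 1.0385 × 1.0718 × 1.023 ≈ 1.18159.
Nominal growth factor: 1.31080. Real growth factor = 1.31080 / 1.18159 ≈ 1.10935.
Total real return ≈ 10.9347%.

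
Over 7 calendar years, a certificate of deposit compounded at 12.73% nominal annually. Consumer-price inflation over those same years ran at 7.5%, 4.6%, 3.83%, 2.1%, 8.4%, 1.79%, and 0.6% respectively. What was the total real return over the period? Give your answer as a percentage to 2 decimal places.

74.85%

Cumulative inflation factor: 1.075 × 1.046 × 1.0383 × 1.021 × 1.084 × 1.0179 × 1.006 ≈ 1.32319.
Nominal growth factor: 2.31354. Real growth factor = 2.31354 / 1.32319 ≈ 1.74846.
Total real return ≈ 74.8459%.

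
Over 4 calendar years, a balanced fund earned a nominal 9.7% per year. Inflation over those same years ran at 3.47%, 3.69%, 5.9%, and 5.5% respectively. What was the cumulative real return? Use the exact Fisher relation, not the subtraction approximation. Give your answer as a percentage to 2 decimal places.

Cumulative inflation factor: 1.0347 × 1.0369 × 1.059 × 1.055 ≈ 1.19867.
Nominal growth factor: 1.44819. Real growth factor = 1.44819 / 1.19867 ≈ 1.20817.
Total real return ≈ 20.8166%.

20.82%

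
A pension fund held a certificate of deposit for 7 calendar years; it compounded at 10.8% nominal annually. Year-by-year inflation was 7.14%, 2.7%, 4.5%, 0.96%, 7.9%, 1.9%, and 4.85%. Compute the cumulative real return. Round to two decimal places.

53.19%

Cumulative inflation factor: 1.0714 × 1.027 × 1.045 × 1.0096 × 1.079 × 1.019 × 1.0485 ≈ 1.33829.
Nominal growth factor: 2.05012. Real growth factor = 2.05012 / 1.33829 ≈ 1.53189.
Total real return ≈ 53.1886%.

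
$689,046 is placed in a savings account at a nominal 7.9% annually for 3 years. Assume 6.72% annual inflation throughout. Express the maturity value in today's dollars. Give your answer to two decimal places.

$712,155.94

Nominal value at maturity: $689,046 × (1 + 7.9%)^3 ≈ $865,590.64.
Price-level factor over 3 years: (1 + 6.72%)^3 ≈ 1.2154509844.
Dividing the nominal maturity value by the price-level factor gives the value in today's money.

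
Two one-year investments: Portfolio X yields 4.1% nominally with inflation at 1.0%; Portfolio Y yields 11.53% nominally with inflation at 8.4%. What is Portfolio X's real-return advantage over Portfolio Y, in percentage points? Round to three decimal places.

0.182

Portfolio X real return: 1.041/1.010 − 1 = 3.0693%.
Portfolio Y real return: 1.1153/1.084 − 1 = 2.8875%.
Difference: 3.0693 − 2.8875 = 0.1818 pp.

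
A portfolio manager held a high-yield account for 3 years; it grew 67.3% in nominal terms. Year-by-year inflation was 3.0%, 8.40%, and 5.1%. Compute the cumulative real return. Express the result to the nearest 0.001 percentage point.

Cumulative inflation factor: 1.030 × 1.0840 × 1.051 ≈ 1.17346.
Nominal growth factor: 1.67300. Real growth factor = 1.67300 / 1.17346 ≈ 1.42570.
Total real return ≈ 42.5695%.

42.570%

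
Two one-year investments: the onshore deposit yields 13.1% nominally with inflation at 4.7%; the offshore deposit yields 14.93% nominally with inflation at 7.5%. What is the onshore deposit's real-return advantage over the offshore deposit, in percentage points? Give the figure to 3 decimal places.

The onshore deposit real return: 1.131/1.047 − 1 = 8.0229%.
The offshore deposit real return: 1.1493/1.075 − 1 = 6.9116%.
Difference: 8.0229 − 6.9116 = 1.1113 pp.

1.111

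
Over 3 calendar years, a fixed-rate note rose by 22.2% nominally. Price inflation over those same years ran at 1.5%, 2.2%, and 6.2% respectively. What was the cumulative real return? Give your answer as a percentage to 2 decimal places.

10.93%

Cumulative inflation factor: 1.015 × 1.022 × 1.062 ≈ 1.10164.
Nominal growth factor: 1.22200. Real growth factor = 1.22200 / 1.10164 ≈ 1.10925.
Total real return ≈ 10.9251%.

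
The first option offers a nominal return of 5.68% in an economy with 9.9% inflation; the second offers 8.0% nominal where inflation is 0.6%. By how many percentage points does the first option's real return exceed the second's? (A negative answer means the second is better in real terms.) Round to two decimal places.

-11.20

The first option real return: 1.0568/1.099 − 1 = -3.840%.
The second real return: 1.080/1.006 − 1 = 7.356%.
Difference: -3.840 − 7.356 = -11.196 pp.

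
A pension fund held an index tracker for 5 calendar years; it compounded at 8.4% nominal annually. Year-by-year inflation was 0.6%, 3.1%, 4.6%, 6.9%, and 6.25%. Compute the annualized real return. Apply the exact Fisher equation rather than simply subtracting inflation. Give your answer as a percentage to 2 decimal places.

3.97%

Cumulative inflation factor: 1.006 × 1.031 × 1.046 × 1.069 × 1.0625 ≈ 1.23224.
Nominal growth factor: 1.49674. Real growth factor = 1.49674 / 1.23224 ≈ 1.21465.
Annualized: 1.21465^(1/5) − 1 ≈ 0.03966.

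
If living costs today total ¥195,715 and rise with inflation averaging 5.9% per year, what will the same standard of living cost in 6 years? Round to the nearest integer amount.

Cumulative price-level factor: (1+5.9%)^6 ≈ 1.4105086721.
Multiplying ¥195,715 by the price-level factor gives the future nominal sum.

¥276,058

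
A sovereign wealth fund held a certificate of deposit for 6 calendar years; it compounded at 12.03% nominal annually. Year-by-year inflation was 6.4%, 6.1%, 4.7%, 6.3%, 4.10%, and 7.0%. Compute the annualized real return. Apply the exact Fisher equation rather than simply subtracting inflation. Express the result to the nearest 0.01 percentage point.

Cumulative inflation factor: 1.064 × 1.061 × 1.047 × 1.063 × 1.0410 × 1.070 ≈ 1.39950.
Nominal growth factor: 1.97700. Real growth factor = 1.97700 / 1.39950 ≈ 1.41265.
Annualized: 1.41265^(1/6) − 1 ≈ 0.05927.

5.93%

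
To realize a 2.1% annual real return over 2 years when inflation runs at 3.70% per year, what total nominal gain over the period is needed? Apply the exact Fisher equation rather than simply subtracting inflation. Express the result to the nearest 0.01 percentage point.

12.10%

Required annual nominal rate: (1+2.1%)(1+3.70%) − 1 = 5.8777%.
Cumulative over 2 years: (1 + 0.058777)^2 − 1 ≈ 0.12101.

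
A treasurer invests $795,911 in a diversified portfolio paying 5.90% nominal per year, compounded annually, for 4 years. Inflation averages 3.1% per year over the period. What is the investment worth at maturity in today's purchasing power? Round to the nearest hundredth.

$885,959.13

Nominal value at maturity: $795,911 × (1 + 5.90%)^4 ≈ $1,001,032.89.
Price-level factor over 4 years: (1 + 3.1%)^4 ≈ 1.1298860875.
Dividing the nominal maturity value by the price-level factor gives the value in today's money.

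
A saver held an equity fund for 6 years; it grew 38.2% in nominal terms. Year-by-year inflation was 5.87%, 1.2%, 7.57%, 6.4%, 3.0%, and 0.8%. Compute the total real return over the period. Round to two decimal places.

8.55%

Cumulative inflation factor: 1.0587 × 1.012 × 1.0757 × 1.064 × 1.030 × 1.008 ≈ 1.27316.
Nominal growth factor: 1.38200. Real growth factor = 1.38200 / 1.27316 ≈ 1.08549.
Total real return ≈ 8.5486%.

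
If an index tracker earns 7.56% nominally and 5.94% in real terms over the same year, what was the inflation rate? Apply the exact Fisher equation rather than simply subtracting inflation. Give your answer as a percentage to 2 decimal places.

From (1+r_nom) = (1+r_real)(1+π), we get 1+π = (1 + 7.56%)/(1 + 5.94%) = 1.0756/1.0594 ≈ 1.01529.
So π ≈ 1.5292%.

1.53%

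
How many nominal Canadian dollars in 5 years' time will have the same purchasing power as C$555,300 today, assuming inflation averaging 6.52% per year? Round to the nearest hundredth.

C$761,523.77

Cumulative price-level factor: (1+6.52%)^5 ≈ 1.3713736130.
Multiplying C$555,300 by the price-level factor gives the future nominal sum.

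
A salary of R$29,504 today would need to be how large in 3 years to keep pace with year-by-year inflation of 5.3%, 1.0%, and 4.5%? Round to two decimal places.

R$32,790.42

Cumulative price-level factor: 1.053 × 1.010 × 1.045 = 1.11138885.
Multiplying R$29,504 by the price-level factor gives the future nominal sum.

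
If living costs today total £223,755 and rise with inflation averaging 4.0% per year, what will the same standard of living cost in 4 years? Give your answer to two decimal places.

Cumulative price-level factor: (1+4.0%)^4 = 1.16985856.
Multiplying £223,755 by the price-level factor gives the future nominal sum.

£261,761.70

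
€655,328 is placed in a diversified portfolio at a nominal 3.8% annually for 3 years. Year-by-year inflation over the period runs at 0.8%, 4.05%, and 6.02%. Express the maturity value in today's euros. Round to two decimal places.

Nominal value at maturity: €655,328 × (1 + 3.8%)^3 ≈ €732,910.23.
Price-level factor over 3 years: 1.008 × 1.0405 × 1.0602 = 1.1119632048.
Dividing the nominal maturity value by the price-level factor gives the value in today's money.

€659,113.74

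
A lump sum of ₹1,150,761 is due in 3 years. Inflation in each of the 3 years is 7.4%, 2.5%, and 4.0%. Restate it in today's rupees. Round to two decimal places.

₹1,005,133.27

Price-level factor over 3 years: 1.074 × 1.025 × 1.040 = 1.144884.
Purchasing power today: ₹1,150,761 divided by that factor.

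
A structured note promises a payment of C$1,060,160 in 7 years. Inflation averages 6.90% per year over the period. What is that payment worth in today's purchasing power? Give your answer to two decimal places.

Price-level factor over 7 years: (1 + 6.90%)^7 ≈ 1.5953057718.
Purchasing power today: C$1,060,160 divided by that factor.

C$664,549.72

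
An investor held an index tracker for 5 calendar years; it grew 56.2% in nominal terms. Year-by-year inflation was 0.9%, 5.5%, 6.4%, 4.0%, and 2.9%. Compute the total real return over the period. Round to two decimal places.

28.87%

Cumulative inflation factor: 1.009 × 1.055 × 1.064 × 1.040 × 1.029 ≈ 1.21209.
Nominal growth factor: 1.56200. Real growth factor = 1.56200 / 1.21209 ≈ 1.28869.
Total real return ≈ 28.8686%.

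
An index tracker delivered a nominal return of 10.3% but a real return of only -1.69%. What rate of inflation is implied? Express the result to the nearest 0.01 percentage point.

From (1+r_nom) = (1+r_real)(1+π), we get 1+π = (1 + 10.3%)/(1 − 1.69%) = 1.103/0.9831 ≈ 1.12196.
So π ≈ 12.1961%.

12.20%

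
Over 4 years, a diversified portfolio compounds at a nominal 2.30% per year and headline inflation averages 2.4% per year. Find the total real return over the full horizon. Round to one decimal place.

The annual real rate is (1+2.30%)/(1+2.4%) − 1 = -0.0977%.
Compounded over 4 years: (1 + -0.000977)^4 − 1 ≈ -0.00390.

-0.4%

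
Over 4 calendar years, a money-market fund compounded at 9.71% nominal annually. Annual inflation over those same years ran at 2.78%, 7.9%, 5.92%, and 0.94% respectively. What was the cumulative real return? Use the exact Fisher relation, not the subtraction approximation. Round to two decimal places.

Cumulative inflation factor: 1.0278 × 1.079 × 1.0592 × 1.0094 ≈ 1.18569.
Nominal growth factor: 1.44872. Real growth factor = 1.44872 / 1.18569 ≈ 1.22184.
Total real return ≈ 22.1838%.

22.18%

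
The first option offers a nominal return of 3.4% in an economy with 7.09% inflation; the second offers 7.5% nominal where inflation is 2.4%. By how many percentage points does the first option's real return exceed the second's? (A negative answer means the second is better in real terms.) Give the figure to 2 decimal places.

The first option real return: 1.034/1.0709 − 1 = -3.446%.
The second real return: 1.075/1.024 − 1 = 4.980%.
Difference: -3.446 − 4.980 = -8.426 pp.

-8.43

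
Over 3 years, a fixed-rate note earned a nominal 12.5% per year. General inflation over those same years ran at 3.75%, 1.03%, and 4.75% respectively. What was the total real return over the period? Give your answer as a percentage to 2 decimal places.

29.68%

Cumulative inflation factor: 1.0375 × 1.0103 × 1.0475 ≈ 1.09798.
Nominal growth factor: 1.42383. Real growth factor = 1.42383 / 1.09798 ≈ 1.29678.
Total real return ≈ 29.6776%.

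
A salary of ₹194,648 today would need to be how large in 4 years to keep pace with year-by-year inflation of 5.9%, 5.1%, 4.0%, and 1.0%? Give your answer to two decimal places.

₹227,563.88

Cumulative price-level factor: 1.059 × 1.051 × 1.040 × 1.010 = 1.1691046536.
Multiplying ₹194,648 by the price-level factor gives the future nominal sum.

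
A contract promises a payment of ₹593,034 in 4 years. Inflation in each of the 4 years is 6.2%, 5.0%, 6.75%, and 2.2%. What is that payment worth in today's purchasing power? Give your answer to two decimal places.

₹487,468.99

Price-level factor over 4 years: 1.062 × 1.050 × 1.0675 × 1.022 = 1.2165573735.
Purchasing power today: ₹593,034 divided by that factor.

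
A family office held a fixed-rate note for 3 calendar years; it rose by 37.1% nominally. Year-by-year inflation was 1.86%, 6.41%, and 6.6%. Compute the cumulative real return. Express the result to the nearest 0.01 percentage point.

18.66%

Cumulative inflation factor: 1.0186 × 1.0641 × 1.066 ≈ 1.15543.
Nominal growth factor: 1.37100. Real growth factor = 1.37100 / 1.15543 ≈ 1.18657.
Total real return ≈ 18.6572%.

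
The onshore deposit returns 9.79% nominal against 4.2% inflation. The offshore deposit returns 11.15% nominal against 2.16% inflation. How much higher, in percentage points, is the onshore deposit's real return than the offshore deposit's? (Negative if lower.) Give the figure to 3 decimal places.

The onshore deposit real return: 1.0979/1.042 − 1 = 5.3647%.
The offshore deposit real return: 1.1115/1.0216 − 1 = 8.7999%.
Difference: 5.3647 − 8.7999 = -3.4352 pp.

-3.435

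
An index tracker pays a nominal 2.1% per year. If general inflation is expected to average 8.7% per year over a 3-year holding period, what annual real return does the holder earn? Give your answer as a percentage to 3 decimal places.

-6.072%

With constant rates the annual real return is the same each year: (1+2.1%)/(1+8.7%) − 1 = -0.06072.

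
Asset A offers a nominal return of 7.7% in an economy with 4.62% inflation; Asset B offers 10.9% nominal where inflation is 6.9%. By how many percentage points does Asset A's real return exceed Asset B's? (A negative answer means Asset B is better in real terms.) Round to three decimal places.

Asset A real return: 1.077/1.0462 − 1 = 2.9440%.
Asset B real return: 1.109/1.069 − 1 = 3.7418%.
Difference: 2.9440 − 3.7418 = -0.7978 pp.

-0.798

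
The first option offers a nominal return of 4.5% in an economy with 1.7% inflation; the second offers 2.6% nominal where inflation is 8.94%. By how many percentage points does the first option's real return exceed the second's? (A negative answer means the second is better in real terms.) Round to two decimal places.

The first option real return: 1.045/1.017 − 1 = 2.753%.
The second real return: 1.026/1.0894 − 1 = -5.820%.
Difference: 2.753 − (-5.820) = 8.573 pp.

8.57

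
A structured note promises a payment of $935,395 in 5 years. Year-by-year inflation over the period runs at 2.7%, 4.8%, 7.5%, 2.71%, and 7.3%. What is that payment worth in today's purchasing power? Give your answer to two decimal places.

Price-level factor over 5 years: 1.027 × 1.048 × 1.075 × 1.0271 × 1.073 ≈ 1.2751246509.
Purchasing power today: $935,395 divided by that factor.

$733,571.42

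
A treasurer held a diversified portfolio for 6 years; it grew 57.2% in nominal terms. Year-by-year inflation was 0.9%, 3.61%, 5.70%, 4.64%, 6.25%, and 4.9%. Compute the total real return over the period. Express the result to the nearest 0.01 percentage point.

Cumulative inflation factor: 1.009 × 1.0361 × 1.0570 × 1.0464 × 1.0625 × 1.049 ≈ 1.28875.
Nominal growth factor: 1.57200. Real growth factor = 1.57200 / 1.28875 ≈ 1.21978.
Total real return ≈ 21.9783%.

21.98%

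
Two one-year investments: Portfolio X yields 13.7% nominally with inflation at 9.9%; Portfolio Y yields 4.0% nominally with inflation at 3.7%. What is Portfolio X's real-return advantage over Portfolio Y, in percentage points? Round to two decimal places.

3.17

Portfolio X real return: 1.137/1.099 − 1 = 3.458%.
Portfolio Y real return: 1.040/1.037 − 1 = 0.289%.
Difference: 3.458 − 0.289 = 3.169 pp.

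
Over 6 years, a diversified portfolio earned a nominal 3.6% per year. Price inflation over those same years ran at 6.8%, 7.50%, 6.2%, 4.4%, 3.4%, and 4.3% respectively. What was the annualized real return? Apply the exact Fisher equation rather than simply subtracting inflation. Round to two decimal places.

-1.73%

Cumulative inflation factor: 1.068 × 1.0750 × 1.062 × 1.044 × 1.034 × 1.043 ≈ 1.37281.
Nominal growth factor: 1.23640. Real growth factor = 1.23640 / 1.37281 ≈ 0.90064.
Annualized: 0.90064^(1/6) − 1 ≈ -0.01729.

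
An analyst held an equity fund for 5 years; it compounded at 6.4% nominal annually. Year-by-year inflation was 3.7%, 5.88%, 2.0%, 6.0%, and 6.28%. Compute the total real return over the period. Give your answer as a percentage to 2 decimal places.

8.08%

Cumulative inflation factor: 1.037 × 1.0588 × 1.020 × 1.060 × 1.0628 ≈ 1.26168.
Nominal growth factor: 1.36367. Real growth factor = 1.36367 / 1.26168 ≈ 1.08083.
Total real return ≈ 8.0831%.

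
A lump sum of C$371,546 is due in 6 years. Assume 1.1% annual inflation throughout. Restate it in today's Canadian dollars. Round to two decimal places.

Price-level factor over 6 years: (1 + 1.1%)^6 ≈ 1.0678418406.
Purchasing power today: C$371,546 divided by that factor.

C$347,941.04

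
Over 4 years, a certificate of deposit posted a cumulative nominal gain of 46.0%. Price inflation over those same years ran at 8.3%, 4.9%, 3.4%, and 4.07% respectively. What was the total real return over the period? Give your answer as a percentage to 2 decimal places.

Cumulative inflation factor: 1.083 × 1.049 × 1.034 × 1.0407 ≈ 1.22250.
Nominal growth factor: 1.46000. Real growth factor = 1.46000 / 1.22250 ≈ 1.19427.
Total real return ≈ 19.4271%.

19.43%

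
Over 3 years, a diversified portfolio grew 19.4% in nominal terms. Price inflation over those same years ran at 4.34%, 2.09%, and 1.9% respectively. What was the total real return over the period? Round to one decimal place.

10.0%

Cumulative inflation factor: 1.0434 × 1.0209 × 1.019 ≈ 1.08545.
Nominal growth factor: 1.19400. Real growth factor = 1.19400 / 1.08545 ≈ 1.10001.
Total real return ≈ 10.0009%.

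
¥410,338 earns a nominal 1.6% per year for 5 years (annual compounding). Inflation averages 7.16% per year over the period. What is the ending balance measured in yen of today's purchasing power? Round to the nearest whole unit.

¥314,374

Nominal value at maturity: ¥410,338 × (1 + 1.6%)^5 ≈ ¥444,232.
Price-level factor over 5 years: (1 + 7.16%)^5 ≈ 1.4130695068.
The maturity value deflated by that factor is the answer in today's purchasing power.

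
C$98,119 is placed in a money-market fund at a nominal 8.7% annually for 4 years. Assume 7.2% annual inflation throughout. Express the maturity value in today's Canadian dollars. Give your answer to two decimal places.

C$103,727.08

Nominal value at maturity: C$98,119 × (1 + 8.7%)^4 ≈ C$136,984.46.
Price-level factor over 4 years: (1 + 7.2%)^4 ≈ 1.3206238659.
The maturity value deflated by that factor is the answer in today's purchasing power.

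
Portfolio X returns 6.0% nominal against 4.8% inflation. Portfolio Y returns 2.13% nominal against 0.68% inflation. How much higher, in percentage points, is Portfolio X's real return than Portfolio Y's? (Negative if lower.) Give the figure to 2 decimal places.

Portfolio X real return: 1.060/1.048 − 1 = 1.145%.
Portfolio Y real return: 1.0213/1.0068 − 1 = 1.440%.
Difference: 1.145 − 1.440 = -0.295 pp.

-0.30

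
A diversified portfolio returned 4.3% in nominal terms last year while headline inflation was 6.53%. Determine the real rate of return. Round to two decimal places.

Real return via the Fisher equation: (1 + 4.3%)/(1 + 6.53%) − 1 = 1.043/1.0653 − 1 ≈ -0.02093.

-2.09%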